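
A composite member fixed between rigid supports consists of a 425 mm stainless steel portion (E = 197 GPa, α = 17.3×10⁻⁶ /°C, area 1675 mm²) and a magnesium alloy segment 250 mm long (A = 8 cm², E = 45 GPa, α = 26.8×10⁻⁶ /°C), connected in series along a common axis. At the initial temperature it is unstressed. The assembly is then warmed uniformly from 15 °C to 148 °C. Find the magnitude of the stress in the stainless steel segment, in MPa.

σ ≈ 136 MPa (compressive)

Free thermal expansion of the whole bar: Σ αᵢΔT Lᵢ = 17.3×10⁻⁶×133×425 + 26.8×10⁻⁶×133×250 = 1.869 mm.
The rigid supports impose zero overall length change; the single axial force P common to all segments must satisfy P Σ Lᵢ/(AᵢEᵢ) = δ_free.
Σ Lᵢ/(AᵢEᵢ) = 425/(1675×197×10³) + 250/(800×45×10³) = 8.232×10⁻⁶ mm/N.
P = 1.869 / 8.232×10⁻⁶ = 227000 N = 227 kN, compressive.
σ_{stainless steel} = P / A = 227000 / 1675 = 135.5 MPa.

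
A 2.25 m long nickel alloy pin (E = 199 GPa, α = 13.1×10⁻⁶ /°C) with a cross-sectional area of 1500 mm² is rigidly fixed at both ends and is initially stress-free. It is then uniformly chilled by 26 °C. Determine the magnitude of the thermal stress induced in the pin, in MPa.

The supports are rigid, so the total axial strain is zero. The restrained thermal strain is ε = αΔT = 13.1×10⁻⁶ × 26 = 340.6×10⁻⁶.
Hence σ = E·αΔT = 199×10³ × 340.6×10⁻⁶ = 67.78 MPa, tensile.

σ ≈ 67.8 MPa (tensile)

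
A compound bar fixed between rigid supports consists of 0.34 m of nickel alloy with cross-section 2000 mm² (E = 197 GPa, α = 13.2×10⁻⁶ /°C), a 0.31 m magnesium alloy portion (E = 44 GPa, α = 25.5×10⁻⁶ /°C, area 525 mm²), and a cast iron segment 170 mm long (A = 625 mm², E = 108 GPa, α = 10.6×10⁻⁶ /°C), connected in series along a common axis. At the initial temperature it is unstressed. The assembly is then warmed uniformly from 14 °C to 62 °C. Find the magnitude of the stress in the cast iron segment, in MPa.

σ ≈ 64.9 MPa (compressive)

With the walls removed the bar would change length by δ_free = Σ αᵢΔT Lᵢ = 13.2×10⁻⁶×48×340 + 25.5×10⁻⁶×48×310 + 10.6×10⁻⁶×48×170 = 0.6814 mm.
The rigid supports impose zero overall length change; the single axial force P common to all segments must satisfy P Σ Lᵢ/(AᵢEᵢ) = δ_free.
Σ Lᵢ/(AᵢEᵢ) = 340/(2000×197×10³) + 310/(525×44×10³) + 170/(625×108×10³) = 1.68×10⁻⁵ mm/N.
Hence P = δ_free / Σ(L/AE) = 0.6814/1.68×10⁻⁵ = 40.55 kN (compressive).
σ_{cast iron} = P / A = 40550 / 625 = 64.89 MPa.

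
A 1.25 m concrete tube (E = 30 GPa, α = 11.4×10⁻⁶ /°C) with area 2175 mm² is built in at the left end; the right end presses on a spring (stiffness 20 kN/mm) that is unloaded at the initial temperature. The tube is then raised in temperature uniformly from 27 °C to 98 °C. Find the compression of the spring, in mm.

δ ≈ 0.731 mm

Free thermal expansion: δ_free = αΔT L = 11.4×10⁻⁶ × 71 × 1250 = 1.012 mm.
With a force P in the spring, the elastic change of the tube is PL/(AE) and that of the spring is P/k; compatibility requires their sum to equal δ_free.
P [ L/(AE) + 1/k ] = δ_free → P [ 1250/(2175×30×10³) + 1/(20×10³) ] = 1.012.
P = 1.012 / 6.916×10⁻⁵ = 14630 N.
Spring compression = P/k = 14630/(20×10³) = 0.7315 mm.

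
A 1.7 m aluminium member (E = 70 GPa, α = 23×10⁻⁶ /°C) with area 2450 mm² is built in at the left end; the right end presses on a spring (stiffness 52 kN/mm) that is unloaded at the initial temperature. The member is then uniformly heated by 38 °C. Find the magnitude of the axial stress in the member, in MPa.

Free thermal expansion: δ_free = αΔT L = 23×10⁻⁶ × 38 × 1700 = 1.486 mm.
With a force P in the spring, the elastic change of the member is PL/(AE) and that of the spring is P/k; compatibility requires their sum to equal δ_free.
P [ L/(AE) + 1/k ] = δ_free → P [ 1700/(2450×70×10³) + 1/(52×10³) ] = 1.486.
P = 1.486 / 2.914×10⁻⁵ = 50980 N.
σ = P/A = 50980/2450 = 20.81 MPa.

σ ≈ 20.8 MPa (compressive)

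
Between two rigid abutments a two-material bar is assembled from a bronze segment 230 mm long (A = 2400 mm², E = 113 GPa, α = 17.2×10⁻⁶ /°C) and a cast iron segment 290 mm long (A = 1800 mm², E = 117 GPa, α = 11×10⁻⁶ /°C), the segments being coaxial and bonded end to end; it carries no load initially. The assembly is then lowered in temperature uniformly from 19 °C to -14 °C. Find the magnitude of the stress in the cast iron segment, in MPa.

With the walls removed the bar would change length by δ_free = Σ αᵢΔT Lᵢ = 17.2×10⁻⁶×33×230 + 11×10⁻⁶×33×290 = 0.2358 mm.
Since the ends are fixed, an axial force P builds up, equal in every segment, with P · Σ Lᵢ/(AᵢEᵢ) = δ_free.
The series flexibility is Σ Lᵢ/(AᵢEᵢ) = 230/(2400×113×10³) + 290/(1800×117×10³) = 2.225×10⁻⁶ mm/N.
P = 0.2358 / 2.225×10⁻⁶ = 106000 N = 106 kN, tensile.
σ_{cast iron} = P / A = 106000 / 1800 = 58.88 MPa.

σ ≈ 58.9 MPa (tensile)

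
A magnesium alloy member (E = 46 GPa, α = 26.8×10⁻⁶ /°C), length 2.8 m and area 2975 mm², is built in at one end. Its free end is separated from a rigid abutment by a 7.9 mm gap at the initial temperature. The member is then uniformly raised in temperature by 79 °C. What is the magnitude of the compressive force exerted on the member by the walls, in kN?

P ≈ 0 kN

Free thermal elongation = αΔT L = 26.8×10⁻⁶ × 79 × 2800 = 5.928 mm.
This is smaller than the 7.9 mm clearance, so the member expands freely without reaching the stop — the stress is zero.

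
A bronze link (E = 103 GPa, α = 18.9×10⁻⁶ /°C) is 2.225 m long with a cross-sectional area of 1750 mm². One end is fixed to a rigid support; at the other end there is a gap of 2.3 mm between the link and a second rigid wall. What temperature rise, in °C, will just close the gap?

The gap closes when αΔT L = 2.3 mm, since the link is still unstressed at that instant.
ΔT = 2.3 / (18.9×10⁻⁶ × 2225) = 54.69 °C.

ΔT ≈ 54.7 °C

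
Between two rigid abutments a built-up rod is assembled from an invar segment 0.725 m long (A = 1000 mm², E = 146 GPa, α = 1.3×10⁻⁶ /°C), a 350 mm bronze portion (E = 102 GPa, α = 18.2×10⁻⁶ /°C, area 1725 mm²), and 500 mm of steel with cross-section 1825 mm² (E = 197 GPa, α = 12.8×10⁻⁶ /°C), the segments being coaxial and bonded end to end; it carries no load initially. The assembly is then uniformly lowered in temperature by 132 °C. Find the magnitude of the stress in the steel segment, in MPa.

σ ≈ 119 MPa (tensile)

With the walls removed the bar would change length by δ_free = Σ αᵢΔT Lᵢ = 1.3×10⁻⁶×132×725 + 18.2×10⁻⁶×132×350 + 12.8×10⁻⁶×132×500 = 1.81 mm.
Since the ends are fixed, an axial force P builds up, equal in every segment, with P · Σ Lᵢ/(AᵢEᵢ) = δ_free.
The series flexibility is Σ Lᵢ/(AᵢEᵢ) = 725/(1000×146×10³) + 350/(1725×102×10³) + 500/(1825×197×10³) = 8.346×10⁻⁶ mm/N.
Hence P = δ_free / Σ(L/AE) = 1.81/8.346×10⁻⁶ = 216.9 kN (tensile).
σ_{steel} = P / A = 216900 / 1825 = 118.8 MPa.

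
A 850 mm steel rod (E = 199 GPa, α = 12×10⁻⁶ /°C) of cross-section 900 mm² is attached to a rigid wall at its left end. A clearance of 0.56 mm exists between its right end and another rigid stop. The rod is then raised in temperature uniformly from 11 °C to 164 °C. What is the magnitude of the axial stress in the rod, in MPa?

σ ≈ 234 MPa (compressive)

Unrestrained expansion: δ_free = αΔT L = 12×10⁻⁶ × 153 × 850 = 1.561 mm.
This exceeds the 0.56 mm gap, so the wall pushes back. The portion of expansion that must be recovered elastically is δ_free − gap = 1.561 − 0.56 = 1.001 mm.
That suppressed elongation corresponds to σ = E·Δ/L = 199×10³ × 1.001/850 = 234.3 MPa.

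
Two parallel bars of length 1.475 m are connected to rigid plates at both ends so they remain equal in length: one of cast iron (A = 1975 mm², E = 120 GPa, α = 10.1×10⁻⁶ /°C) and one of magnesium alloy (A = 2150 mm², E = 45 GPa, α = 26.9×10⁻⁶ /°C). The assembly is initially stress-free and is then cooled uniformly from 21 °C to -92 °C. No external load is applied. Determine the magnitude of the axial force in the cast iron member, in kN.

P ≈ 130 kN (compressive in the cast iron)

The magnesium alloy has the larger α, so on cooling it would change length more than the cast iron if both were free. The rigid plates force a common final length, so the magnesium alloy is put into tension and the cast iron into compression, with equal and opposite forces P (no external load).
Equating the net (thermal + elastic) strains gives |α₁ − α₂|·ΔT = P·[1/(A₁E₁) + 1/(A₂E₂)].
|α₁ − α₂|·ΔT = 16.8×10⁻⁶ × 113 = 0.001898.
1/(A₁E₁) + 1/(A₂E₂) = 1/(1975×120×10³) + 1/(2150×45×10³) = 1.456×10⁻⁸ N⁻¹.
P = 0.001898 / 1.456×10⁻⁸ = 130400 N = 130.4 kN.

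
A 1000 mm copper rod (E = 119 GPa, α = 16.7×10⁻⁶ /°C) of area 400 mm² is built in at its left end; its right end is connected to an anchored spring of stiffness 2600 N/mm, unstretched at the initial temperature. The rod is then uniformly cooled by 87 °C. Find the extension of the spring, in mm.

δ ≈ 1.38 mm

If the spring were absent the rod would shorten by αΔT L = 16.7×10⁻⁶ × 87 × 1000 = 1.453 mm.
Let P be the tensile force in the spring. The rod extends elastically by PL/(AE) and the spring stretches by P/k; together these equal δ_free.
P [ L/(AE) + 1/k ] = δ_free → P [ 1000/(400×119×10³) + 1/(2600) ] = 1.453.
P = 1.453 / 0.0004056 = 3582 N.
Spring extension = P/k = 3582/(2600) = 1.378 mm.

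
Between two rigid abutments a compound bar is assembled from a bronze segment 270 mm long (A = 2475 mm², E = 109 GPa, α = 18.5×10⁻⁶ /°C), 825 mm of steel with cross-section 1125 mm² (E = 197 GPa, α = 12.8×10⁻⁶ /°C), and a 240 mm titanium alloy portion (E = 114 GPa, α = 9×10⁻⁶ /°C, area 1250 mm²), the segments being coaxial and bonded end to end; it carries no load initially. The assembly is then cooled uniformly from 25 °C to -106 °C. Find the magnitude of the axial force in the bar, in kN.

P ≈ 362 kN (tensile)

Free thermal contraction of the whole bar: Σ αᵢΔT Lᵢ = 18.5×10⁻⁶×131×270 + 12.8×10⁻⁶×131×825 + 9×10⁻⁶×131×240 = 2.321 mm.
Since the ends are fixed, an axial force P builds up, equal in every segment, with P · Σ Lᵢ/(AᵢEᵢ) = δ_free.
The series flexibility is Σ Lᵢ/(AᵢEᵢ) = 270/(2475×109×10³) + 825/(1125×197×10³) + 240/(1250×114×10³) = 6.408×10⁻⁶ mm/N.
Hence P = δ_free / Σ(L/AE) = 2.321/6.408×10⁻⁶ = 362.2 kN (tensile).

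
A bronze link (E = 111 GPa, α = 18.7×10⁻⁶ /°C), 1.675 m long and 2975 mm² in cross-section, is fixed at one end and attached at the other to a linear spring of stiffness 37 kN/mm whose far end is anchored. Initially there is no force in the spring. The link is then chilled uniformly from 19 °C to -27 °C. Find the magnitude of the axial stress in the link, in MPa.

σ ≈ 15.1 MPa (tensile)

The unrestrained thermal change is αΔT L = 18.7×10⁻⁶ × 46 × 1675 = 1.441 mm.
Let P be the tensile force in the spring. The link extends elastically by PL/(AE) and the spring stretches by P/k; together these equal δ_free.
P [ L/(AE) + 1/k ] = δ_free → P [ 1675/(2975×111×10³) + 1/(37×10³) ] = 1.441.
P = 1.441 / 3.21×10⁻⁵ = 44890 N.
σ = P/A = 44890/2975 = 15.09 MPa.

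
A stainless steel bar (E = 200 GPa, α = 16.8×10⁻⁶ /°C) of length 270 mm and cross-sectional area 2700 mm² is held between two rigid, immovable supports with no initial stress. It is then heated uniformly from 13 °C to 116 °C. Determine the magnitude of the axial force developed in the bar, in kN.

P ≈ 934 kN (compressive)

Full restraint means ε = 0, so the stress is σ = EαΔT = 200×10³ × 16.8×10⁻⁶ × 103 = 346.1 MPa.
Axial force P = σA = 346.1 × 2700 = 934400 N = 934.4 kN, compressive.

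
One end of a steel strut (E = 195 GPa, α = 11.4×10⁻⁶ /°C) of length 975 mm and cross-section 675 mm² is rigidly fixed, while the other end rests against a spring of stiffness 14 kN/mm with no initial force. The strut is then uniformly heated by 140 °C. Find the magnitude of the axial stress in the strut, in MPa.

σ ≈ 29.2 MPa (compressive)

The unrestrained thermal change is αΔT L = 11.4×10⁻⁶ × 140 × 975 = 1.556 mm.
With a force P in the spring, the elastic change of the strut is PL/(AE) and that of the spring is P/k; compatibility requires their sum to equal δ_free.
So P = δ_free / [L/(AE) + 1/k] = 1.556 / [ 975/(675×195×10³) + 1/(14×10³) ].
P = 1.556 / 7.884×10⁻⁵ = 19740 N.
σ = P/A = 19740/675 = 29.24 MPa.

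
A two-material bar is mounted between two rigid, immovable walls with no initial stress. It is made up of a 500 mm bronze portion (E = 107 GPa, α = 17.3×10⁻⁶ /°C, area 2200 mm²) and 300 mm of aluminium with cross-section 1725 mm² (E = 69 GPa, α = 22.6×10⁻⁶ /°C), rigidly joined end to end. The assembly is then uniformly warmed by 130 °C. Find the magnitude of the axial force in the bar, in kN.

Free thermal expansion of the whole bar: Σ αᵢΔT Lᵢ = 17.3×10⁻⁶×130×500 + 22.6×10⁻⁶×130×300 = 2.006 mm.
The walls prevent any net length change, so an axial force P (same in every segment) develops. Compatibility: P · Σ Lᵢ/(AᵢEᵢ) = δ_free.
The series flexibility is Σ Lᵢ/(AᵢEᵢ) = 500/(2200×107×10³) + 300/(1725×69×10³) = 4.645×10⁻⁶ mm/N.
P = 2.006 / 4.645×10⁻⁶ = 431900 N = 431.9 kN, compressive.

P ≈ 432 kN (compressive)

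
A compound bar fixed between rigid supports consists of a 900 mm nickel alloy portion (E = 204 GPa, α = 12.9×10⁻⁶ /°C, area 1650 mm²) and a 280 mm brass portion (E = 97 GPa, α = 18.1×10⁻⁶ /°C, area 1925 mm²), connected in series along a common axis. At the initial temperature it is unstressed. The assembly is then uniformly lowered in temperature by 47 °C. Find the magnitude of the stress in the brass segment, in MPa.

With the walls removed the bar would change length by δ_free = Σ αᵢΔT Lᵢ = 12.9×10⁻⁶×47×900 + 18.1×10⁻⁶×47×280 = 0.7839 mm.
The walls prevent any net length change, so an axial force P (same in every segment) develops. Compatibility: P · Σ Lᵢ/(AᵢEᵢ) = δ_free.
The series flexibility is Σ Lᵢ/(AᵢEᵢ) = 900/(1650×204×10³) + 280/(1925×97×10³) = 4.173×10⁻⁶ mm/N.
Hence P = δ_free / Σ(L/AE) = 0.7839/4.173×10⁻⁶ = 187.8 kN (tensile).
σ_{brass} = P / A = 187800 / 1925 = 97.57 MPa.

σ ≈ 97.6 MPa (tensile)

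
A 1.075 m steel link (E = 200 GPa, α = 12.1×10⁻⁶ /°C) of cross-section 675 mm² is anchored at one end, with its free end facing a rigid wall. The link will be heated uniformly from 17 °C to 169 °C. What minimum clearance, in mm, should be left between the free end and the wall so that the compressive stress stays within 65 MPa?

With no wall the link would lengthen by αΔT L = 12.1×10⁻⁶ × 152 × 1075 = 1.977 mm.
A stress of 65 MPa corresponds to the wall pushing the link back by σL/E = 65×1075/(200×10³) = 0.3494 mm.
The gap must absorb the remainder: g_min = 1.977 − 0.3494 = 1.628 mm.

g ≈ 1.63 mm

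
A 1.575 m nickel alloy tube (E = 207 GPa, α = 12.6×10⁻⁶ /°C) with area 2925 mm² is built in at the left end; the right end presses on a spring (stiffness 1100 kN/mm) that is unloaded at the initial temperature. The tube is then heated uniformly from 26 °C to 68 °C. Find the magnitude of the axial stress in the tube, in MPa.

σ ≈ 81.2 MPa (compressive)

The unrestrained thermal change is αΔT L = 12.6×10⁻⁶ × 42 × 1575 = 0.8335 mm.
With a force P in the spring, the elastic change of the tube is PL/(AE) and that of the spring is P/k; compatibility requires their sum to equal δ_free.
So P = δ_free / [L/(AE) + 1/k] = 0.8335 / [ 1575/(2925×207×10³) + 1/(1100×10³) ].
P = 0.8335 / 3.51×10⁻⁶ = 237400 N.
σ = P/A = 237400/2925 = 81.18 MPa.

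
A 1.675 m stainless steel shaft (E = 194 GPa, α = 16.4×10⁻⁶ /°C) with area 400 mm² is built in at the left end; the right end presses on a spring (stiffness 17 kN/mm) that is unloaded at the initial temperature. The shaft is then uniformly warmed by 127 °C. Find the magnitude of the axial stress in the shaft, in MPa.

The unrestrained thermal change is αΔT L = 16.4×10⁻⁶ × 127 × 1675 = 3.489 mm.
With a force P in the spring, the elastic change of the shaft is PL/(AE) and that of the spring is P/k; compatibility requires their sum to equal δ_free.
P [ L/(AE) + 1/k ] = δ_free → P [ 1675/(400×194×10³) + 1/(17×10³) ] = 3.489.
P = 3.489 / 8.041×10⁻⁵ = 43390 N.
σ = P/A = 43390/400 = 108.5 MPa.

σ ≈ 108 MPa (compressive)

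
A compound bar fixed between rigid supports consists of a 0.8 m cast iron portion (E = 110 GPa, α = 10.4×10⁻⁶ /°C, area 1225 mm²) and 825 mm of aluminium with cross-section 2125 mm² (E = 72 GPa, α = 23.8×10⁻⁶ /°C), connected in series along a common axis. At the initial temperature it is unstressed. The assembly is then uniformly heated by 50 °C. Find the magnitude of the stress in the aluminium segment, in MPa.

σ ≈ 58.1 MPa (compressive)

With the walls removed the bar would change length by δ_free = Σ αᵢΔT Lᵢ = 10.4×10⁻⁶×50×800 + 23.8×10⁻⁶×50×825 = 1.398 mm.
Since the ends are fixed, an axial force P builds up, equal in every segment, with P · Σ Lᵢ/(AᵢEᵢ) = δ_free.
The series flexibility is Σ Lᵢ/(AᵢEᵢ) = 800/(1225×110×10³) + 825/(2125×72×10³) = 1.133×10⁻⁵ mm/N.
Hence P = δ_free / Σ(L/AE) = 1.398/1.133×10⁻⁵ = 123.4 kN (compressive).
σ_{aluminium} = P / A = 123400 / 2125 = 58.06 MPa.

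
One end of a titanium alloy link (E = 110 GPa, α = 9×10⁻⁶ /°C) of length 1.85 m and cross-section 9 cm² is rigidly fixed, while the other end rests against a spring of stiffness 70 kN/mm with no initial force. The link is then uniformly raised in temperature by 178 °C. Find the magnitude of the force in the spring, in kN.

P ≈ 89.9 kN

Free thermal expansion: δ_free = αΔT L = 9×10⁻⁶ × 178 × 1850 = 2.964 mm.
With a force P in the spring, the elastic change of the link is PL/(AE) and that of the spring is P/k; compatibility requires their sum to equal δ_free.
P [ L/(AE) + 1/k ] = δ_free → P [ 1850/(900×110×10³) + 1/(70×10³) ] = 2.964.
P = 2.964 / 3.297×10⁻⁵ = 89880 N.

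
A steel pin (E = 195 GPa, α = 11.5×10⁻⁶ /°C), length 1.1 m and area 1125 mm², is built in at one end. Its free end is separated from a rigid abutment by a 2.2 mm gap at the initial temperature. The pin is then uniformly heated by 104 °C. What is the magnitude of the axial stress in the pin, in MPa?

If the wall were absent the pin would grow by αΔT L = 11.5×10⁻⁶ × 104 × 1100 = 1.316 mm.
Since δ_free = 1.32 mm is less than the 2.2 mm gap, the pin never touches the wall. No axial force develops.

σ ≈ 0 MPa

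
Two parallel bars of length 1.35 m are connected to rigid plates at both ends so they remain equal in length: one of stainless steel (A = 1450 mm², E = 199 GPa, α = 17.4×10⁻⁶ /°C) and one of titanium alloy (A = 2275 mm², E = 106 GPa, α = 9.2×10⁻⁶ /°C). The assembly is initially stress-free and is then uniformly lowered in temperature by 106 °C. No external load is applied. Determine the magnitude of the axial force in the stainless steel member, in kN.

P ≈ 114 kN (tensile in the stainless steel)

Both members must finish at the same length. With the larger α, the stainless steel tends to over-contract; the plates restrain it, putting the stainless steel in tension and the titanium alloy in compression. With no external load the two internal forces are equal and opposite, magnitude P.
Setting the final lengths equal and cancelling L: (α₁ − α₂)ΔT = P/(A₁E₁) + P/(A₂E₂).
|α₁ − α₂|·ΔT = 8.2×10⁻⁶ × 106 = 0.0008692.
1/(A₁E₁) + 1/(A₂E₂) = 1/(1450×199×10³) + 1/(2275×106×10³) = 7.612×10⁻⁹ N⁻¹.
So P = 0.0008692 / 7.612×10⁻⁹ = 114.2 kN.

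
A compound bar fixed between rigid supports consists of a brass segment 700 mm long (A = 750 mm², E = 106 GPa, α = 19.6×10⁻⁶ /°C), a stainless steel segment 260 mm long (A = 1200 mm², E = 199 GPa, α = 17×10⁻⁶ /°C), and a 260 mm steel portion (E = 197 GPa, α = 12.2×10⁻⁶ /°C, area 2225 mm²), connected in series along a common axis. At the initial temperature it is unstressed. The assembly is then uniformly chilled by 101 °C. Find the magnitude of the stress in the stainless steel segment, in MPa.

With the walls removed the bar would change length by δ_free = Σ αᵢΔT Lᵢ = 19.6×10⁻⁶×101×700 + 17×10⁻⁶×101×260 + 12.2×10⁻⁶×101×260 = 2.153 mm.
The rigid supports impose zero overall length change; the single axial force P common to all segments must satisfy P Σ Lᵢ/(AᵢEᵢ) = δ_free.
Σ Lᵢ/(AᵢEᵢ) = 700/(750×106×10³) + 260/(1200×199×10³) + 260/(2225×197×10³) = 1.049×10⁻⁵ mm/N.
P = 2.153 / 1.049×10⁻⁵ = 205300 N = 205.3 kN, tensile.
σ_{stainless steel} = P / A = 205300 / 1200 = 171 MPa.

σ ≈ 171 MPa (tensile)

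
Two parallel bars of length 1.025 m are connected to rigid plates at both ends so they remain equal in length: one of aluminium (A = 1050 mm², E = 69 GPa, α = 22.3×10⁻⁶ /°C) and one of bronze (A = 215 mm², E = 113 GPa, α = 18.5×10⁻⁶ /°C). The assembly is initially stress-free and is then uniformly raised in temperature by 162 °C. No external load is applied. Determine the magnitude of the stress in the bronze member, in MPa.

σ ≈ 52.1 MPa (tensile)

Both members must finish at the same length. With the larger α, the aluminium tends to over-expand; the plates restrain it, putting the aluminium in compression and the bronze in tension. With no external load the two internal forces are equal and opposite, magnitude P.
Compatibility of the two members (thermal + elastic change equal): (α₁ − α₂)ΔT = P·[1/(A₁E₁) + 1/(A₂E₂)].
|α₁ − α₂|·ΔT = 3.8×10⁻⁶ × 162 = 0.0006156.
1/(A₁E₁) + 1/(A₂E₂) = 1/(1050×69×10³) + 1/(215×113×10³) = 5.496×10⁻⁸ N⁻¹.
P = 0.0006156 / 5.496×10⁻⁸ = 11200 N = 11.2 kN.
σ_{bronze} = P/A₂ = 11200/215 = 52.09 MPa, tensile.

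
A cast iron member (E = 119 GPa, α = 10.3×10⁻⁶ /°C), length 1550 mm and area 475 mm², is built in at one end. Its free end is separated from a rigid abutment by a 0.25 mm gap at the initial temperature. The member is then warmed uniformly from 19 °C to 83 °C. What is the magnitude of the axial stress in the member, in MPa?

σ ≈ 59.3 MPa (compressive)

Unrestrained expansion: δ_free = αΔT L = 10.3×10⁻⁶ × 64 × 1550 = 1.022 mm.
This exceeds the 0.25 mm gap, so the wall pushes back. The portion of expansion that must be recovered elastically is δ_free − gap = 1.022 − 0.25 = 0.7718 mm.
That suppressed elongation corresponds to σ = E·Δ/L = 119×10³ × 0.7718/1550 = 59.25 MPa.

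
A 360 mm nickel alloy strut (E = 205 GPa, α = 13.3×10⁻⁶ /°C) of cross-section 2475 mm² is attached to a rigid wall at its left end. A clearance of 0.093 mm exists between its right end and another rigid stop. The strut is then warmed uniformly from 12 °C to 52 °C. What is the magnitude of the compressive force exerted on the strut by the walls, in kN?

Free thermal elongation = αΔT L = 13.3×10⁻⁶ × 40 × 360 = 0.1915 mm.
The gap closes (δ_free > 0.093 mm) and the wall then resists a further 0.1915 − 0.093 = 0.09852 mm of expansion.
So σ = E(δ_free − g)/L = 205×10³ × 0.09852/360 = 56.1 MPa.
P = σA = 56.1 × 2475 = 138.9 kN.

P ≈ 139 kN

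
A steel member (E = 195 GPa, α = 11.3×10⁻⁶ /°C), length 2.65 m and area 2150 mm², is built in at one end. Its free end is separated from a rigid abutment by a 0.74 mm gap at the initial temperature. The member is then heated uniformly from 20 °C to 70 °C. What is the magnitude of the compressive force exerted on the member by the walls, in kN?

P ≈ 120 kN

If the wall were absent the member would grow by αΔT L = 11.3×10⁻⁶ × 50 × 2650 = 1.497 mm.
This exceeds the 0.74 mm gap, so the wall pushes back. The portion of expansion that must be recovered elastically is δ_free − gap = 1.497 − 0.74 = 0.7572 mm.
Compatibility: PL/(AE) = 0.7572 mm, so σ = P/A = E × (0.7572/2650) = 55.72 MPa.
P = σA = 55.72 × 2150 = 119.8 kN.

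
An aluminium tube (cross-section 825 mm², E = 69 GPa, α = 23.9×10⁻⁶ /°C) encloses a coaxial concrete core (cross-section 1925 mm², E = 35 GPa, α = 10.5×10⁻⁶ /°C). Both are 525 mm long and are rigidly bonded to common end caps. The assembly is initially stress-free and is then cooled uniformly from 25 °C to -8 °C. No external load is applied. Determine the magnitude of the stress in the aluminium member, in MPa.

σ ≈ 16.5 MPa (tensile)

Equilibrium of a rigid end plate with no external load gives equal and opposite internal forces ±P in the two members. Since α_{aluminium} > α_{concrete}, cooling drives the aluminium into tension and the concrete into compression.
Equating the net (thermal + elastic) strains gives |α₁ − α₂|·ΔT = P·[1/(A₁E₁) + 1/(A₂E₂)].
|α₁ − α₂|·ΔT = 13.4×10⁻⁶ × 33 = 0.0004422.
1/(A₁E₁) + 1/(A₂E₂) = 1/(825×69×10³) + 1/(1925×35×10³) = 3.241×10⁻⁸ N⁻¹.
So P = 0.0004422 / 3.241×10⁻⁸ = 13.64 kN.
σ_{aluminium} = P/A₁ = 13640/825 = 16.54 MPa, tensile.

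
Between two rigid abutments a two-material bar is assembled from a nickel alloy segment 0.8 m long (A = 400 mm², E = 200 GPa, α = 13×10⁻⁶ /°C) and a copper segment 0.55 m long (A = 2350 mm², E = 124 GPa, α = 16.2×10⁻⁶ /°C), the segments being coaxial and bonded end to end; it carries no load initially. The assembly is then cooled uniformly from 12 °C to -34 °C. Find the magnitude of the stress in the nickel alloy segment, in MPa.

With the walls removed the bar would change length by δ_free = Σ αᵢΔT Lᵢ = 13×10⁻⁶×46×800 + 16.2×10⁻⁶×46×550 = 0.8883 mm.
The rigid supports impose zero overall length change; the single axial force P common to all segments must satisfy P Σ Lᵢ/(AᵢEᵢ) = δ_free.
Σ Lᵢ/(AᵢEᵢ) = 800/(400×200×10³) + 550/(2350×124×10³) = 1.189×10⁻⁵ mm/N.
P = 0.8883 / 1.189×10⁻⁵ = 74720 N = 74.72 kN, tensile.
σ_{nickel alloy} = P / A = 74720 / 400 = 186.8 MPa.

σ ≈ 187 MPa (tensile)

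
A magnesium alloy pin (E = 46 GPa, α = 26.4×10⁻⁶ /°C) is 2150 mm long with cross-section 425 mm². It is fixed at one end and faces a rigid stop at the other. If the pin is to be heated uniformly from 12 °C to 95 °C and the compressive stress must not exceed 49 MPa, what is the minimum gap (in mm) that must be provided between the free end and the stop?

Free expansion if unrestrained: δ_free = αΔT L = 26.4×10⁻⁶ × 83 × 2150 = 4.711 mm.
A stress of 49 MPa corresponds to the wall pushing the pin back by σL/E = 49×2150/(46×10³) = 2.29 mm.
The gap must absorb the remainder: g_min = 4.711 − 2.29 = 2.421 mm.

g ≈ 2.42 mm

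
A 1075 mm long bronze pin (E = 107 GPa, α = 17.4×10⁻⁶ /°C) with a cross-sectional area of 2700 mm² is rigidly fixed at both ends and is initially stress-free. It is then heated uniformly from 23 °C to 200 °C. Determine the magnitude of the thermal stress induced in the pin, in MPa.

With length fixed, the mechanical strain must cancel the thermal strain αΔT = 17.4×10⁻⁶ × 177 = 3079.8×10⁻⁶.
The stress required to suppress this strain is σ = Eε = 107×10³ × 3079.8×10⁻⁶ = 329.5 MPa, compressive since the pin is trying to expand.

σ ≈ 330 MPa (compressive)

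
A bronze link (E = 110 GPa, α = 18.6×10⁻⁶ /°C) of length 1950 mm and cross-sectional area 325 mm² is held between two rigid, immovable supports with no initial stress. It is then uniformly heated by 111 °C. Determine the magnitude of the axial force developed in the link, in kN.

The ends cannot move, so σ = EαΔT = 110×10³ × 18.6×10⁻⁶ × 111 = 227.1 MPa.
Axial force P = σA = 227.1 × 325 = 73810 N = 73.81 kN, compressive.

P ≈ 73.8 kN (compressive)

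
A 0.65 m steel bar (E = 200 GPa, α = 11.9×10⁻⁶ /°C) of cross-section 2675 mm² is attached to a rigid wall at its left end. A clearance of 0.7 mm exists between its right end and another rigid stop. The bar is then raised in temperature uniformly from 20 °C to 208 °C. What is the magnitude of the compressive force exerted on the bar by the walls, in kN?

P ≈ 621 kN

Unrestrained expansion: δ_free = αΔT L = 11.9×10⁻⁶ × 188 × 650 = 1.454 mm.
This exceeds the 0.7 mm gap, so the wall pushes back. The portion of expansion that must be recovered elastically is δ_free − gap = 1.454 − 0.7 = 0.7542 mm.
That suppressed elongation corresponds to σ = E·Δ/L = 200×10³ × 0.7542/650 = 232.1 MPa.
P = σA = 232.1 × 2675 = 620.7 kN.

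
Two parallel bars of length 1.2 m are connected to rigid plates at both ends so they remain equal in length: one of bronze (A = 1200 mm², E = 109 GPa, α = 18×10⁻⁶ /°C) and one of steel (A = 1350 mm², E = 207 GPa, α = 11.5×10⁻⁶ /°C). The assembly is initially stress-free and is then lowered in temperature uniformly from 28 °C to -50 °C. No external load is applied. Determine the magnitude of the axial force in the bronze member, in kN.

Equilibrium of a rigid end plate with no external load gives equal and opposite internal forces ±P in the two members. Since α_{bronze} > α_{steel}, cooling drives the bronze into tension and the steel into compression.
Setting the final lengths equal and cancelling L: (α₁ − α₂)ΔT = P/(A₁E₁) + P/(A₂E₂).
|α₁ − α₂|·ΔT = 6.5×10⁻⁶ × 78 = 0.000507.
1/(A₁E₁) + 1/(A₂E₂) = 1/(1200×109×10³) + 1/(1350×207×10³) = 1.122×10⁻⁸ N⁻¹.
P = 0.000507 / 1.122×10⁻⁸ = 45170 N = 45.17 kN.

P ≈ 45.2 kN (tensile in the bronze)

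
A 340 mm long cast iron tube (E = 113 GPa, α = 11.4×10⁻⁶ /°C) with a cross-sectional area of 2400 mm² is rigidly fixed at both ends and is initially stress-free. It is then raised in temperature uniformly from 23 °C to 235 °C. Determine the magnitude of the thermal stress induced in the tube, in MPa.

The supports are rigid, so the total axial strain is zero. The restrained thermal strain is ε = αΔT = 11.4×10⁻⁶ × 212 = 2416.8×10⁻⁶.
σ = EαΔT = 113×10³ × 11.4×10⁻⁶ × 212 = 273.1 MPa (compressive; the tube is trying to expand).

σ ≈ 273 MPa (compressive)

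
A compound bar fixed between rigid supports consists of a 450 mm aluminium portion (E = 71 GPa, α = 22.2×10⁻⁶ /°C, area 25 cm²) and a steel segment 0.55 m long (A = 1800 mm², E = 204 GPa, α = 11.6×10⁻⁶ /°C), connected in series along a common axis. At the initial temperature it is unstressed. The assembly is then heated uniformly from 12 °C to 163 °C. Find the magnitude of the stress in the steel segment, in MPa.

σ ≈ 341 MPa (compressive)

If the supports were absent, the total length change would be Σ αᵢΔT Lᵢ = 22.2×10⁻⁶×151×450 + 11.6×10⁻⁶×151×550 = 2.472 mm.
The walls prevent any net length change, so an axial force P (same in every segment) develops. Compatibility: P · Σ Lᵢ/(AᵢEᵢ) = δ_free.
Σ Lᵢ/(AᵢEᵢ) = 450/(2500×71×10³) + 550/(1800×204×10³) = 4.033×10⁻⁶ mm/N.
So P = 2.472 / 4.033×10⁻⁶ = 612.9 kN, compressive.
σ_{steel} = P / A = 612900 / 1800 = 340.5 MPa.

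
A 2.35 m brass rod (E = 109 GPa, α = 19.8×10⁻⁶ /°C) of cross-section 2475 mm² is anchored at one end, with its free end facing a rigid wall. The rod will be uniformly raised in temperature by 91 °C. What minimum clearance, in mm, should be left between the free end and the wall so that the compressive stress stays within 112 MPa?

g ≈ 1.82 mm

With no wall the rod would lengthen by αΔT L = 19.8×10⁻⁶ × 91 × 2350 = 4.234 mm.
At the allowable stress the elastic shortening the wall may impose is σL/E = 112 × 2350 / (109×10³) = 2.415 mm.
The gap must absorb the remainder: g_min = 4.234 − 2.415 = 1.82 mm.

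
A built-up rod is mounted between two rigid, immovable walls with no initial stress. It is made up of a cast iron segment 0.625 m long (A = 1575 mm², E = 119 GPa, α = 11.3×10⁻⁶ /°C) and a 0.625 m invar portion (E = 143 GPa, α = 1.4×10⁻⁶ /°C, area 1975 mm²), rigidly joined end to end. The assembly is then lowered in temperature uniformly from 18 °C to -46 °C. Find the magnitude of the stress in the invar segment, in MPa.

Free thermal contraction of the whole bar: Σ αᵢΔT Lᵢ = 11.3×10⁻⁶×64×625 + 1.4×10⁻⁶×64×625 = 0.508 mm.
Since the ends are fixed, an axial force P builds up, equal in every segment, with P · Σ Lᵢ/(AᵢEᵢ) = δ_free.
Σ Lᵢ/(AᵢEᵢ) = 625/(1575×119×10³) + 625/(1975×143×10³) = 5.548×10⁻⁶ mm/N.
Hence P = δ_free / Σ(L/AE) = 0.508/5.548×10⁻⁶ = 91.57 kN (tensile).
σ_{invar} = P / A = 91570 / 1975 = 46.36 MPa.

σ ≈ 46.4 MPa (tensile)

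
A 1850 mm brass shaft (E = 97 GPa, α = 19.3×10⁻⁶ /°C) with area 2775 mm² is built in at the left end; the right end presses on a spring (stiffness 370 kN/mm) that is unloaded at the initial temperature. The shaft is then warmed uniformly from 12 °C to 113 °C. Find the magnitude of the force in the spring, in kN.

If the spring were absent the shaft would lengthen by αΔT L = 19.3×10⁻⁶ × 101 × 1850 = 3.606 mm.
Let P be the compressive force at the spring. The shaft shortens elastically by PL/(AE) and the spring compresses by P/k; together these equal δ_free.
So P = δ_free / [L/(AE) + 1/k] = 3.606 / [ 1850/(2775×97×10³) + 1/(370×10³) ].
P = 3.606 / 9.576×10⁻⁶ = 376600 N.

P ≈ 377 kN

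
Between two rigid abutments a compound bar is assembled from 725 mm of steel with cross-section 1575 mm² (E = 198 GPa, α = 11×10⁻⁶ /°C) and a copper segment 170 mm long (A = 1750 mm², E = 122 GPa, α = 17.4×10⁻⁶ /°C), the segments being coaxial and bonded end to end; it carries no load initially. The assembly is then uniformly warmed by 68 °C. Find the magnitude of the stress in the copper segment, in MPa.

σ ≈ 136 MPa (compressive)

Free thermal expansion of the whole bar: Σ αᵢΔT Lᵢ = 11×10⁻⁶×68×725 + 17.4×10⁻⁶×68×170 = 0.7434 mm.
The walls prevent any net length change, so an axial force P (same in every segment) develops. Compatibility: P · Σ Lᵢ/(AᵢEᵢ) = δ_free.
The series flexibility is Σ Lᵢ/(AᵢEᵢ) = 725/(1575×198×10³) + 170/(1750×122×10³) = 3.121×10⁻⁶ mm/N.
So P = 0.7434 / 3.121×10⁻⁶ = 238.2 kN, compressive.
σ_{copper} = P / A = 238200 / 1750 = 136.1 MPa.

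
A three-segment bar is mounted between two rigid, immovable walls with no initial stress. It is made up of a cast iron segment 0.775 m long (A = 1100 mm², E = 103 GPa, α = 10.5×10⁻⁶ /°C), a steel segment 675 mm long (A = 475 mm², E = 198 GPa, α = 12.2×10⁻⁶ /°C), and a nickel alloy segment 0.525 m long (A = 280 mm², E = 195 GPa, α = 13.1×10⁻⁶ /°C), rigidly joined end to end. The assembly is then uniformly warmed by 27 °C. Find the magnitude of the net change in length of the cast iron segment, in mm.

|ΔL| ≈ 0.038 mm

If the supports were absent, the total length change would be Σ αᵢΔT Lᵢ = 10.5×10⁻⁶×27×775 + 12.2×10⁻⁶×27×675 + 13.1×10⁻⁶×27×525 = 0.6278 mm.
The walls prevent any net length change, so an axial force P (same in every segment) develops. Compatibility: P · Σ Lᵢ/(AᵢEᵢ) = δ_free.
Σ Lᵢ/(AᵢEᵢ) = 775/(1100×103×10³) + 675/(475×198×10³) + 525/(280×195×10³) = 2.363×10⁻⁵ mm/N.
So P = 0.6278 / 2.363×10⁻⁵ = 26.56 kN, compressive.
For the cast iron segment, free thermal change = 10.5×10⁻⁶×27×775 = 0.2197 mm and elastic change from P = 26560×775/(1100×103×10³) = 0.1817 mm; these oppose, so the net change is 0.038 mm (segment lengthens).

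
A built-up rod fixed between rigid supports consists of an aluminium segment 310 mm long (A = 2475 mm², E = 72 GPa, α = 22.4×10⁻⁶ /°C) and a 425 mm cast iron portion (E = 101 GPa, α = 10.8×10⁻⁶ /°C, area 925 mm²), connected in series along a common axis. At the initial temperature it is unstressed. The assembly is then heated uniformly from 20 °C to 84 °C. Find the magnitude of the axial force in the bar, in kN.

P ≈ 117 kN (compressive)

Free thermal expansion of the whole bar: Σ αᵢΔT Lᵢ = 22.4×10⁻⁶×64×310 + 10.8×10⁻⁶×64×425 = 0.7382 mm.
The walls prevent any net length change, so an axial force P (same in every segment) develops. Compatibility: P · Σ Lᵢ/(AᵢEᵢ) = δ_free.
The series flexibility is Σ Lᵢ/(AᵢEᵢ) = 310/(2475×72×10³) + 425/(925×101×10³) = 6.289×10⁻⁶ mm/N.
So P = 0.7382 / 6.289×10⁻⁶ = 117.4 kN, compressive.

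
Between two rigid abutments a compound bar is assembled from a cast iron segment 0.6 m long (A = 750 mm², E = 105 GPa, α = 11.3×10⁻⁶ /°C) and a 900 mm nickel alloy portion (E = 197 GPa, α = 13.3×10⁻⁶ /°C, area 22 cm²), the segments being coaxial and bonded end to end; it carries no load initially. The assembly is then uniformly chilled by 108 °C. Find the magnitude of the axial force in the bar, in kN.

P ≈ 209 kN (tensile)

With the walls removed the bar would change length by δ_free = Σ αᵢΔT Lᵢ = 11.3×10⁻⁶×108×600 + 13.3×10⁻⁶×108×900 = 2.025 mm.
The rigid supports impose zero overall length change; the single axial force P common to all segments must satisfy P Σ Lᵢ/(AᵢEᵢ) = δ_free.
Σ Lᵢ/(AᵢEᵢ) = 600/(750×105×10³) + 900/(2200×197×10³) = 9.696×10⁻⁶ mm/N.
Hence P = δ_free / Σ(L/AE) = 2.025/9.696×10⁻⁶ = 208.9 kN (tensile).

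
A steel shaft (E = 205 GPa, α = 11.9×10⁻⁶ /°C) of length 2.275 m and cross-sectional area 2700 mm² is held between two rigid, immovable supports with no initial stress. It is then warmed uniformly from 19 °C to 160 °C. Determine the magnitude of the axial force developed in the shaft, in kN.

Full restraint means ε = 0, so the stress is σ = EαΔT = 205×10³ × 11.9×10⁻⁶ × 141 = 344 MPa.
Then P = σA = 344 × 2700 mm² = 928.7 kN, compressive.

P ≈ 929 kN (compressive)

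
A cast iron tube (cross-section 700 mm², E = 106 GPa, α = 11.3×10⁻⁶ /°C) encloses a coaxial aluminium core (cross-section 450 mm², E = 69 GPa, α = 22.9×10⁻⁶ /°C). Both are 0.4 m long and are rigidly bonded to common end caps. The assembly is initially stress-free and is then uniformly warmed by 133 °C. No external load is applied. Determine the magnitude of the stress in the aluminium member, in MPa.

σ ≈ 75 MPa (compressive)

Both members must finish at the same length. With the larger α, the aluminium tends to over-expand; the plates restrain it, putting the aluminium in compression and the cast iron in tension. With no external load the two internal forces are equal and opposite, magnitude P.
Compatibility of the two members (thermal + elastic change equal): (α₁ − α₂)ΔT = P·[1/(A₁E₁) + 1/(A₂E₂)].
|α₁ − α₂|·ΔT = 11.6×10⁻⁶ × 133 = 0.001543.
1/(A₁E₁) + 1/(A₂E₂) = 1/(700×106×10³) + 1/(450×69×10³) = 4.568×10⁻⁸ N⁻¹.
So P = 0.001543 / 4.568×10⁻⁸ = 33.77 kN.
σ_{aluminium} = P/A₂ = 33770/450 = 75.05 MPa, compressive.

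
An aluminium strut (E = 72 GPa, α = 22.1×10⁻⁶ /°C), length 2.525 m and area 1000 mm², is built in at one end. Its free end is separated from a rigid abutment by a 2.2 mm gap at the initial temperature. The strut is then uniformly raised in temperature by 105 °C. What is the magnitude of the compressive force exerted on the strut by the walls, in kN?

Free thermal elongation = αΔT L = 22.1×10⁻⁶ × 105 × 2525 = 5.859 mm.
After closing the 2.2 mm clearance, 5.859 − 2.2 = 3.659 mm of expansion remains to be suppressed by the wall.
So σ = E(δ_free − g)/L = 72×10³ × 3.659/2525 = 104.3 MPa.
Force on the wall = σA = 104.3 × 1000 mm² = 104.3 kN.

P ≈ 104 kN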